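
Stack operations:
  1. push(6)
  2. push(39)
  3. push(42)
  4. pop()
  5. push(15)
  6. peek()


push(6) -> [6]
push(39) -> [6, 39]
push(42) -> [6, 39, 42]
pop()->42, [6, 39]
push(15) -> [6, 39, 15]
peek()->15

Final stack: [6, 39, 15]


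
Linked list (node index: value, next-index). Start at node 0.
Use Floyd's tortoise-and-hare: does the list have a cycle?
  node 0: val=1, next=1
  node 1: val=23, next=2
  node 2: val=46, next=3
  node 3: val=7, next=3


Floyd's tortoise (slow, +1) and hare (fast, +2):
  init: slow=0, fast=0
  step 1: slow=1, fast=2
  step 2: slow=2, fast=3
  step 3: slow=3, fast=3
  slow == fast at node 3: cycle detected

Cycle: yes


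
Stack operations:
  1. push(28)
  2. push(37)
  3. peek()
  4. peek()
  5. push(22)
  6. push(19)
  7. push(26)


push(28) -> [28]
push(37) -> [28, 37]
peek()->37
peek()->37
push(22) -> [28, 37, 22]
push(19) -> [28, 37, 22, 19]
push(26) -> [28, 37, 22, 19, 26]

Final stack: [28, 37, 22, 19, 26]


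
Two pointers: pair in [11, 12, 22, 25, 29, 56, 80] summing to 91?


lo=0(11)+hi=6(80)=91

Yes: 11+80=91


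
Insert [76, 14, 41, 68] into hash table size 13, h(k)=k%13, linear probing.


Insert 76: h=11 -> slot 11
Insert 14: h=1 -> slot 1
Insert 41: h=2 -> slot 2
Insert 68: h=3 -> slot 3

Table: [None, 14, 41, 68, None, None, None, None, None, None, None, 76, None]


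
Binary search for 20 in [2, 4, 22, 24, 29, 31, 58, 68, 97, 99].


Step 1: lo=0, hi=9, mid=4, val=29
Step 2: lo=0, hi=3, mid=1, val=4
Step 3: lo=2, hi=3, mid=2, val=22

Not found


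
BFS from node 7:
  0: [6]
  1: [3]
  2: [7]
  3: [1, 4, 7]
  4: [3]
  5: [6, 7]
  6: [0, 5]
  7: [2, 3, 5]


Visit 7, enqueue [2, 3, 5]
Visit 2, enqueue []
Visit 3, enqueue [1, 4]
Visit 5, enqueue [6]
Visit 1, enqueue []
Visit 4, enqueue []
Visit 6, enqueue [0]
Visit 0, enqueue []

BFS order: [7, 2, 3, 5, 1, 4, 6, 0]


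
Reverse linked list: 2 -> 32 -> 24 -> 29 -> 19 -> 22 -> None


Step 1: curr=2, set curr.next=prev(None) | reversed so far: 2
Step 2: curr=32, set curr.next=prev(2) | reversed so far: 32 -> 2
Step 3: curr=24, set curr.next=prev(32) | reversed so far: 24 -> 32 -> 2
Step 4: curr=29, set curr.next=prev(24) | reversed so far: 29 -> 24 -> 32 -> 2
Step 5: curr=19, set curr.next=prev(29) | reversed so far: 19 -> 29 -> 24 -> 32 -> 2
Step 6: curr=22, set curr.next=prev(19) | reversed so far: 22 -> 19 -> 29 -> 24 -> 32 -> 2

22 -> 19 -> 29 -> 24 -> 32 -> 2 -> None


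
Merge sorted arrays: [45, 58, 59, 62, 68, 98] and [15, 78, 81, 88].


Take 15 from B
Take 45 from A
Take 58 from A
Take 59 from A
Take 62 from A
Take 68 from A
Take 78 from B
Take 81 from B
Take 88 from B

Merged: [15, 45, 58, 59, 62, 68, 78, 81, 88, 98]


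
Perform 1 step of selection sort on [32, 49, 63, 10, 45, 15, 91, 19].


Initial: [32, 49, 63, 10, 45, 15, 91, 19]
Step 1: min=10 at 3
  Swap: [10, 49, 63, 32, 45, 15, 91, 19]

After 1 step: [10, 49, 63, 32, 45, 15, 91, 19]


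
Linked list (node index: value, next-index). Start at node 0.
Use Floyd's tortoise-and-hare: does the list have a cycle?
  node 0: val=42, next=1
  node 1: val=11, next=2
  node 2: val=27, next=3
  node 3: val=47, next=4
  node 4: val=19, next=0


Floyd's tortoise (slow, +1) and hare (fast, +2):
  init: slow=0, fast=0
  step 1: slow=1, fast=2
  step 2: slow=2, fast=4
  step 3: slow=3, fast=1
  step 4: slow=4, fast=3
  step 5: slow=0, fast=0
  slow == fast at node 0: cycle detected

Cycle: yes


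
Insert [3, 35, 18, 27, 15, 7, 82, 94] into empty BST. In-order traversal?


Insert 3: root
Insert 35: R from 3
Insert 18: R from 3 -> L from 35
Insert 27: R from 3 -> L from 35 -> R from 18
Insert 15: R from 3 -> L from 35 -> L from 18
Insert 7: R from 3 -> L from 35 -> L from 18 -> L from 15
Insert 82: R from 3 -> R from 35
Insert 94: R from 3 -> R from 35 -> R from 82

In-order: [3, 7, 15, 18, 27, 35, 82, 94]


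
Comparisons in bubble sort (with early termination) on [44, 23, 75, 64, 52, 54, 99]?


Algorithm: bubble sort (with early termination)
Input: [44, 23, 75, 64, 52, 54, 99]
Sorted: [23, 44, 52, 54, 64, 75, 99]

15


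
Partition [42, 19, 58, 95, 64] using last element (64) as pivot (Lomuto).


Pivot: 64
  42 <= 64: advance i (no swap)
  19 <= 64: advance i (no swap)
  58 <= 64: advance i (no swap)
Place pivot at 3: [42, 19, 58, 64, 95]

Partitioned: [42, 19, 58, 64, 95]


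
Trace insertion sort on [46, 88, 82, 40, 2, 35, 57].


Initial: [46, 88, 82, 40, 2, 35, 57]
Insert 88: [46, 88, 82, 40, 2, 35, 57]
Insert 82: [46, 82, 88, 40, 2, 35, 57]
Insert 40: [40, 46, 82, 88, 2, 35, 57]
Insert 2: [2, 40, 46, 82, 88, 35, 57]
Insert 35: [2, 35, 40, 46, 82, 88, 57]
Insert 57: [2, 35, 40, 46, 57, 82, 88]

Sorted: [2, 35, 40, 46, 57, 82, 88]


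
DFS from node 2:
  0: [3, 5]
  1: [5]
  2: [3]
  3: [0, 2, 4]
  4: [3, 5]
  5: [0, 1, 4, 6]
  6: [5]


Visit 2, push [3]
Visit 3, push [4, 0]
Visit 0, push [5]
Visit 5, push [6, 4, 1]
Visit 1, push []
Visit 4, push []
Visit 6, push []

DFS order: [2, 3, 0, 5, 1, 4, 6]


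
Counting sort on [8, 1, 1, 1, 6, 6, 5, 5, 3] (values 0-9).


Input: [8, 1, 1, 1, 6, 6, 5, 5, 3]
Counts: [0, 3, 0, 1, 0, 2, 2, 0, 1, 0]

Sorted: [1, 1, 1, 3, 5, 5, 6, 6, 8]


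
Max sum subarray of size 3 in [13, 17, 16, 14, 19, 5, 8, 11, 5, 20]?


[0:3]: 46
[1:4]: 47
[2:5]: 49
[3:6]: 38
[4:7]: 32
[5:8]: 24
[6:9]: 24
[7:10]: 36

Max: 49 at [2:5]


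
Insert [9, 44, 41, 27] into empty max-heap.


Insert 9: [9]
Insert 44: [44, 9]
Insert 41: [44, 9, 41]
Insert 27: [44, 27, 41, 9]

Final heap: [44, 27, 41, 9]


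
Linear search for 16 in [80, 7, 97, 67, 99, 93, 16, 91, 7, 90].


i=0: 80!=16
i=1: 7!=16
i=2: 97!=16
i=3: 67!=16
i=4: 99!=16
i=5: 93!=16
i=6: 16==16 found!

Found at 6, 7 comps


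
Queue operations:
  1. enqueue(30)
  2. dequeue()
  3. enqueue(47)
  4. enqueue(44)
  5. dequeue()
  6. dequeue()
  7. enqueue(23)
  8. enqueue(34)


enqueue(30) -> [30]
dequeue()->30, []
enqueue(47) -> [47]
enqueue(44) -> [47, 44]
dequeue()->47, [44]
dequeue()->44, []
enqueue(23) -> [23]
enqueue(34) -> [23, 34]

Final queue: [23, 34]


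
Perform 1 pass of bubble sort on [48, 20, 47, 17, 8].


Initial: [48, 20, 47, 17, 8]
Pass 1: [20, 47, 17, 8, 48] (4 swaps)

After 1 pass: [20, 47, 17, 8, 48]


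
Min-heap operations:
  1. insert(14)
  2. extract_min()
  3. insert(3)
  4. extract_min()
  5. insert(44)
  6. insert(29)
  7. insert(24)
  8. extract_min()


insert(14) -> [14]
extract_min()->14, []
insert(3) -> [3]
extract_min()->3, []
insert(44) -> [44]
insert(29) -> [29, 44]
insert(24) -> [24, 44, 29]
extract_min()->24, [29, 44]

Final heap: [29, 44]


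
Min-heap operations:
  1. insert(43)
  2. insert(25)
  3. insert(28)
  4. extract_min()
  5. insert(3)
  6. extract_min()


insert(43) -> [43]
insert(25) -> [25, 43]
insert(28) -> [25, 43, 28]
extract_min()->25, [28, 43]
insert(3) -> [3, 43, 28]
extract_min()->3, [28, 43]

Final heap: [28, 43]


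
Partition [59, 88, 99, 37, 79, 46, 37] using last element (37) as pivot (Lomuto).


Pivot: 37
  37 <= 37: swap -> [37, 88, 99, 59, 79, 46, 37]
Place pivot at 1: [37, 37, 99, 59, 79, 46, 88]

Partitioned: [37, 37, 99, 59, 79, 46, 88]


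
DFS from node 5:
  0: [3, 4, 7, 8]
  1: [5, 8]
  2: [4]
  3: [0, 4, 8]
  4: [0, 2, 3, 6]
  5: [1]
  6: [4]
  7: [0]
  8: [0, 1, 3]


Visit 5, push [1]
Visit 1, push [8]
Visit 8, push [3, 0]
Visit 0, push [7, 4, 3]
Visit 3, push [4]
Visit 4, push [6, 2]
Visit 2, push []
Visit 6, push []
Visit 7, push []

DFS order: [5, 1, 8, 0, 3, 4, 2, 6, 7]


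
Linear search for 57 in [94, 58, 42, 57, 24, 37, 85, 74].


i=0: 94!=57
i=1: 58!=57
i=2: 42!=57
i=3: 57==57 found!

Found at 3, 4 comps


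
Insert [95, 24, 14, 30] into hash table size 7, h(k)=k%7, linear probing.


Insert 95: h=4 -> slot 4
Insert 24: h=3 -> slot 3
Insert 14: h=0 -> slot 0
Insert 30: h=2 -> slot 2

Table: [14, None, 30, 24, 95, None, None]


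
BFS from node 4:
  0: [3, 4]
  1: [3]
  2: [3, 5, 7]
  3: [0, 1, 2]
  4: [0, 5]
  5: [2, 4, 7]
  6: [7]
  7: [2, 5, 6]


Visit 4, enqueue [0, 5]
Visit 0, enqueue [3]
Visit 5, enqueue [2, 7]
Visit 3, enqueue [1]
Visit 2, enqueue []
Visit 7, enqueue [6]
Visit 1, enqueue []
Visit 6, enqueue []

BFS order: [4, 0, 5, 3, 2, 7, 1, 6]


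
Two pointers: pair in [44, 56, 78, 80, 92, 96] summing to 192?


lo=0(44)+hi=5(96)=140
lo=1(56)+hi=5(96)=152
lo=2(78)+hi=5(96)=174
lo=3(80)+hi=5(96)=176
lo=4(92)+hi=5(96)=188

No pair found


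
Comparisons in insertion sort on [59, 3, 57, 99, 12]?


Algorithm: insertion sort
Input: [59, 3, 57, 99, 12]
Sorted: [3, 12, 57, 59, 99]

8


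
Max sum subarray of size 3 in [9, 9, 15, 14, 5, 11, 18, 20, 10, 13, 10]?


[0:3]: 33
[1:4]: 38
[2:5]: 34
[3:6]: 30
[4:7]: 34
[5:8]: 49
[6:9]: 48
[7:10]: 43
[8:11]: 33

Max: 49 at [5:8]


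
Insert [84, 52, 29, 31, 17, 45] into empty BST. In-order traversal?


Insert 84: root
Insert 52: L from 84
Insert 29: L from 84 -> L from 52
Insert 31: L from 84 -> L from 52 -> R from 29
Insert 17: L from 84 -> L from 52 -> L from 29
Insert 45: L from 84 -> L from 52 -> R from 29 -> R from 31

In-order: [17, 29, 31, 45, 52, 84]


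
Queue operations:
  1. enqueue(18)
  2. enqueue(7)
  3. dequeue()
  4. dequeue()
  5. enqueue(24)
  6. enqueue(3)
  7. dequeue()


enqueue(18) -> [18]
enqueue(7) -> [18, 7]
dequeue()->18, [7]
dequeue()->7, []
enqueue(24) -> [24]
enqueue(3) -> [24, 3]
dequeue()->24, [3]

Final queue: [3]


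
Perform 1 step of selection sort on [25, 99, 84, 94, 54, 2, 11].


Initial: [25, 99, 84, 94, 54, 2, 11]
Step 1: min=2 at 5
  Swap: [2, 99, 84, 94, 54, 25, 11]

After 1 step: [2, 99, 84, 94, 54, 25, 11]


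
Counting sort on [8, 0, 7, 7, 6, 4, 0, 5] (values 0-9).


Input: [8, 0, 7, 7, 6, 4, 0, 5]
Counts: [2, 0, 0, 0, 1, 1, 1, 2, 1, 0]

Sorted: [0, 0, 4, 5, 6, 7, 7, 8]


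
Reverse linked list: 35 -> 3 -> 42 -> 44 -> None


Step 1: curr=35, set curr.next=prev(None) | reversed so far: 35
Step 2: curr=3, set curr.next=prev(35) | reversed so far: 3 -> 35
Step 3: curr=42, set curr.next=prev(3) | reversed so far: 42 -> 3 -> 35
Step 4: curr=44, set curr.next=prev(42) | reversed so far: 44 -> 42 -> 3 -> 35

44 -> 42 -> 3 -> 35 -> None


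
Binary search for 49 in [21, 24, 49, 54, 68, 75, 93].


Step 1: lo=0, hi=6, mid=3, val=54
Step 2: lo=0, hi=2, mid=1, val=24
Step 3: lo=2, hi=2, mid=2, val=49

Found at index 2


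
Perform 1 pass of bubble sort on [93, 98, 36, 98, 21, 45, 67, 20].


Initial: [93, 98, 36, 98, 21, 45, 67, 20]
Pass 1: [93, 36, 98, 21, 45, 67, 20, 98] (5 swaps)

After 1 pass: [93, 36, 98, 21, 45, 67, 20, 98]


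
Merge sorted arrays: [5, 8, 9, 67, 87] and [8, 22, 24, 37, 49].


Take 5 from A
Take 8 from A
Take 8 from B
Take 9 from A
Take 22 from B
Take 24 from B
Take 37 from B
Take 49 from B

Merged: [5, 8, 8, 9, 22, 24, 37, 49, 67, 87]


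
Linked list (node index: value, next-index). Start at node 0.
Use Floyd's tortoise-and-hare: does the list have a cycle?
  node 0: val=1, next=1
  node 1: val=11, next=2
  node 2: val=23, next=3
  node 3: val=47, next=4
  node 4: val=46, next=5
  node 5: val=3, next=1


Floyd's tortoise (slow, +1) and hare (fast, +2):
  init: slow=0, fast=0
  step 1: slow=1, fast=2
  step 2: slow=2, fast=4
  step 3: slow=3, fast=1
  step 4: slow=4, fast=3
  step 5: slow=5, fast=5
  slow == fast at node 5: cycle detected

Cycle: yes


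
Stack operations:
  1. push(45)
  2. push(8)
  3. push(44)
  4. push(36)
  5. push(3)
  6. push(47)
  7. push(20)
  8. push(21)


push(45) -> [45]
push(8) -> [45, 8]
push(44) -> [45, 8, 44]
push(36) -> [45, 8, 44, 36]
push(3) -> [45, 8, 44, 36, 3]
push(47) -> [45, 8, 44, 36, 3, 47]
push(20) -> [45, 8, 44, 36, 3, 47, 20]
push(21) -> [45, 8, 44, 36, 3, 47, 20, 21]

Final stack: [45, 8, 44, 36, 3, 47, 20, 21]


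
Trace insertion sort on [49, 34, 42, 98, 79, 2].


Initial: [49, 34, 42, 98, 79, 2]
Insert 34: [34, 49, 42, 98, 79, 2]
Insert 42: [34, 42, 49, 98, 79, 2]
Insert 98: [34, 42, 49, 98, 79, 2]
Insert 79: [34, 42, 49, 79, 98, 2]
Insert 2: [2, 34, 42, 49, 79, 98]

Sorted: [2, 34, 42, 49, 79, 98]


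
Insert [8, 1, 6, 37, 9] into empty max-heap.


Insert 8: [8]
Insert 1: [8, 1]
Insert 6: [8, 1, 6]
Insert 37: [37, 8, 6, 1]
Insert 9: [37, 9, 6, 1, 8]

Final heap: [37, 9, 6, 1, 8]


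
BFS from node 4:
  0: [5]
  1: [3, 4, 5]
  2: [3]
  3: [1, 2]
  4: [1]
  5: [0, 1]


Visit 4, enqueue [1]
Visit 1, enqueue [3, 5]
Visit 3, enqueue [2]
Visit 5, enqueue [0]
Visit 2, enqueue []
Visit 0, enqueue []

BFS order: [4, 1, 3, 5, 2, 0]


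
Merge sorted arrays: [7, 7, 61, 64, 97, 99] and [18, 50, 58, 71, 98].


Take 7 from A
Take 7 from A
Take 18 from B
Take 50 from B
Take 58 from B
Take 61 from A
Take 64 from A
Take 71 from B
Take 97 from A
Take 98 from B

Merged: [7, 7, 18, 50, 58, 61, 64, 71, 97, 98, 99]


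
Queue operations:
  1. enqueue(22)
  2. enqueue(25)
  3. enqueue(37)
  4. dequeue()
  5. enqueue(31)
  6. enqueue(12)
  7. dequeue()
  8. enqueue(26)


enqueue(22) -> [22]
enqueue(25) -> [22, 25]
enqueue(37) -> [22, 25, 37]
dequeue()->22, [25, 37]
enqueue(31) -> [25, 37, 31]
enqueue(12) -> [25, 37, 31, 12]
dequeue()->25, [37, 31, 12]
enqueue(26) -> [37, 31, 12, 26]

Final queue: [37, 31, 12, 26]


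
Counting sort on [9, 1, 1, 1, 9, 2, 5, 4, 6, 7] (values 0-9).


Input: [9, 1, 1, 1, 9, 2, 5, 4, 6, 7]
Counts: [0, 3, 1, 0, 1, 1, 1, 1, 0, 2]

Sorted: [1, 1, 1, 2, 4, 5, 6, 7, 9, 9]


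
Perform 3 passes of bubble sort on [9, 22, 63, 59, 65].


Initial: [9, 22, 63, 59, 65]
Pass 1: [9, 22, 59, 63, 65] (1 swaps)
Pass 2: [9, 22, 59, 63, 65] (0 swaps)
Pass 3: [9, 22, 59, 63, 65] (0 swaps)

After 3 passes: [9, 22, 59, 63, 65]


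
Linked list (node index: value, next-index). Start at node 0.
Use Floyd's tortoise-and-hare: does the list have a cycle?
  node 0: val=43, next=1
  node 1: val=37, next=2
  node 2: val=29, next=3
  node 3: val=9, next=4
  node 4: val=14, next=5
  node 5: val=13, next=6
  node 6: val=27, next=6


Floyd's tortoise (slow, +1) and hare (fast, +2):
  init: slow=0, fast=0
  step 1: slow=1, fast=2
  step 2: slow=2, fast=4
  step 3: slow=3, fast=6
  step 4: slow=4, fast=6
  step 5: slow=5, fast=6
  step 6: slow=6, fast=6
  slow == fast at node 6: cycle detected

Cycle: yes


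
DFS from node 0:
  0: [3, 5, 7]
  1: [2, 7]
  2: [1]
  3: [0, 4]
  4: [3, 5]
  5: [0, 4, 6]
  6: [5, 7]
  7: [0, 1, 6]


Visit 0, push [7, 5, 3]
Visit 3, push [4]
Visit 4, push [5]
Visit 5, push [6]
Visit 6, push [7]
Visit 7, push [1]
Visit 1, push [2]
Visit 2, push []

DFS order: [0, 3, 4, 5, 6, 7, 1, 2]


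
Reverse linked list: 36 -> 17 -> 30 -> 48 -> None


Step 1: curr=36, set curr.next=prev(None) | reversed so far: 36
Step 2: curr=17, set curr.next=prev(36) | reversed so far: 17 -> 36
Step 3: curr=30, set curr.next=prev(17) | reversed so far: 30 -> 17 -> 36
Step 4: curr=48, set curr.next=prev(30) | reversed so far: 48 -> 30 -> 17 -> 36

48 -> 30 -> 17 -> 36 -> None


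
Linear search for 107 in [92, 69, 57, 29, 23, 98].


i=0: 92!=107
i=1: 69!=107
i=2: 57!=107
i=3: 29!=107
i=4: 23!=107
i=5: 98!=107

Not found, 6 comps


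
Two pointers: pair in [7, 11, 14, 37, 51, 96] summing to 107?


lo=0(7)+hi=5(96)=103
lo=1(11)+hi=5(96)=107

Yes: 11+96=107


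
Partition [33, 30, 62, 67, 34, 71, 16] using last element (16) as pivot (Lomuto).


Pivot: 16
Place pivot at 0: [16, 30, 62, 67, 34, 71, 33]

Partitioned: [16, 30, 62, 67, 34, 71, 33]


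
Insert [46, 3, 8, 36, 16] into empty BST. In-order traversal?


Insert 46: root
Insert 3: L from 46
Insert 8: L from 46 -> R from 3
Insert 36: L from 46 -> R from 3 -> R from 8
Insert 16: L from 46 -> R from 3 -> R from 8 -> L from 36

In-order: [3, 8, 16, 36, 46]


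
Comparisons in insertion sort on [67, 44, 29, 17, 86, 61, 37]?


Algorithm: insertion sort
Input: [67, 44, 29, 17, 86, 61, 37]
Sorted: [17, 29, 37, 44, 61, 67, 86]

15


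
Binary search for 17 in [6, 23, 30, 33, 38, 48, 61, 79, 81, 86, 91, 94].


Step 1: lo=0, hi=11, mid=5, val=48
Step 2: lo=0, hi=4, mid=2, val=30
Step 3: lo=0, hi=1, mid=0, val=6
Step 4: lo=1, hi=1, mid=1, val=23

Not found


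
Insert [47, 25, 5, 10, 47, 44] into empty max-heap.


Insert 47: [47]
Insert 25: [47, 25]
Insert 5: [47, 25, 5]
Insert 10: [47, 25, 5, 10]
Insert 47: [47, 47, 5, 10, 25]
Insert 44: [47, 47, 44, 10, 25, 5]

Final heap: [47, 47, 44, 10, 25, 5]


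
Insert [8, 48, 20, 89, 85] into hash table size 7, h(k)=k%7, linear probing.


Insert 8: h=1 -> slot 1
Insert 48: h=6 -> slot 6
Insert 20: h=6, 1 probes -> slot 0
Insert 89: h=5 -> slot 5
Insert 85: h=1, 1 probes -> slot 2

Table: [20, 8, 85, None, None, 89, 48]


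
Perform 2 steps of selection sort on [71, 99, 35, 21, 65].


Initial: [71, 99, 35, 21, 65]
Step 1: min=21 at 3
  Swap: [21, 99, 35, 71, 65]
Step 2: min=35 at 2
  Swap: [21, 35, 99, 71, 65]

After 2 steps: [21, 35, 99, 71, 65]


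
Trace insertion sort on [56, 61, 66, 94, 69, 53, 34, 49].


Initial: [56, 61, 66, 94, 69, 53, 34, 49]
Insert 61: [56, 61, 66, 94, 69, 53, 34, 49]
Insert 66: [56, 61, 66, 94, 69, 53, 34, 49]
Insert 94: [56, 61, 66, 94, 69, 53, 34, 49]
Insert 69: [56, 61, 66, 69, 94, 53, 34, 49]
Insert 53: [53, 56, 61, 66, 69, 94, 34, 49]
Insert 34: [34, 53, 56, 61, 66, 69, 94, 49]
Insert 49: [34, 49, 53, 56, 61, 66, 69, 94]

Sorted: [34, 49, 53, 56, 61, 66, 69, 94]


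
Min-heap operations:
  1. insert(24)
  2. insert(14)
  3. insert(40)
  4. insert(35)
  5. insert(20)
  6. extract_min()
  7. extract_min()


insert(24) -> [24]
insert(14) -> [14, 24]
insert(40) -> [14, 24, 40]
insert(35) -> [14, 24, 40, 35]
insert(20) -> [14, 20, 40, 35, 24]
extract_min()->14, [20, 24, 40, 35]
extract_min()->20, [24, 35, 40]

Final heap: [24, 35, 40]


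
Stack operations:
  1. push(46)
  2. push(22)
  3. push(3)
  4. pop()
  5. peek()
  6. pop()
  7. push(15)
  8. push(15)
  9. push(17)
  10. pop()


push(46) -> [46]
push(22) -> [46, 22]
push(3) -> [46, 22, 3]
pop()->3, [46, 22]
peek()->22
pop()->22, [46]
push(15) -> [46, 15]
push(15) -> [46, 15, 15]
push(17) -> [46, 15, 15, 17]
pop()->17, [46, 15, 15]

Final stack: [46, 15, 15]


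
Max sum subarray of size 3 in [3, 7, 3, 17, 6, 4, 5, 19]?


[0:3]: 13
[1:4]: 27
[2:5]: 26
[3:6]: 27
[4:7]: 15
[5:8]: 28

Max: 28 at [5:8]


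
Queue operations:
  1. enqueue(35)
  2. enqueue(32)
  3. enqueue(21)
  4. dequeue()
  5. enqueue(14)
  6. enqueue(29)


enqueue(35) -> [35]
enqueue(32) -> [35, 32]
enqueue(21) -> [35, 32, 21]
dequeue()->35, [32, 21]
enqueue(14) -> [32, 21, 14]
enqueue(29) -> [32, 21, 14, 29]

Final queue: [32, 21, 14, 29]


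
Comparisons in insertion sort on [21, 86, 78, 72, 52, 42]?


Algorithm: insertion sort
Input: [21, 86, 78, 72, 52, 42]
Sorted: [21, 42, 52, 72, 78, 86]

15


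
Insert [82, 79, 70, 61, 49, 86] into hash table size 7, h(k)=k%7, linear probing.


Insert 82: h=5 -> slot 5
Insert 79: h=2 -> slot 2
Insert 70: h=0 -> slot 0
Insert 61: h=5, 1 probes -> slot 6
Insert 49: h=0, 1 probes -> slot 1
Insert 86: h=2, 1 probes -> slot 3

Table: [70, 49, 79, 86, None, 82, 61]


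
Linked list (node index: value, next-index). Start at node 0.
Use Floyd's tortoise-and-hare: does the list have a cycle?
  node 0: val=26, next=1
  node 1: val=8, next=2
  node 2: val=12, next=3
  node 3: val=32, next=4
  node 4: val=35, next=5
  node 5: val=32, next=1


Floyd's tortoise (slow, +1) and hare (fast, +2):
  init: slow=0, fast=0
  step 1: slow=1, fast=2
  step 2: slow=2, fast=4
  step 3: slow=3, fast=1
  step 4: slow=4, fast=3
  step 5: slow=5, fast=5
  slow == fast at node 5: cycle detected

Cycle: yes


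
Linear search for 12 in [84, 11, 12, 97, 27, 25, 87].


i=0: 84!=12
i=1: 11!=12
i=2: 12==12 found!

Found at 2, 3 comps


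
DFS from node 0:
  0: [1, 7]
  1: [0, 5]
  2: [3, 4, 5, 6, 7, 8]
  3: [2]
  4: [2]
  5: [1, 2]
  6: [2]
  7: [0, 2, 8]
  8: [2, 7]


Visit 0, push [7, 1]
Visit 1, push [5]
Visit 5, push [2]
Visit 2, push [8, 7, 6, 4, 3]
Visit 3, push []
Visit 4, push []
Visit 6, push []
Visit 7, push [8]
Visit 8, push []

DFS order: [0, 1, 5, 2, 3, 4, 6, 7, 8]


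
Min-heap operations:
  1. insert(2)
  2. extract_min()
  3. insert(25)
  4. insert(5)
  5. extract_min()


insert(2) -> [2]
extract_min()->2, []
insert(25) -> [25]
insert(5) -> [5, 25]
extract_min()->5, [25]

Final heap: [25]


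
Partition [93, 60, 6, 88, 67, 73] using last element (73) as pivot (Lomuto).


Pivot: 73
  60 <= 73: swap -> [60, 93, 6, 88, 67, 73]
  6 <= 73: swap -> [60, 6, 93, 88, 67, 73]
  67 <= 73: swap -> [60, 6, 67, 88, 93, 73]
Place pivot at 3: [60, 6, 67, 73, 93, 88]

Partitioned: [60, 6, 67, 73, 93, 88]


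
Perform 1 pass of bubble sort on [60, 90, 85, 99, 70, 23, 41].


Initial: [60, 90, 85, 99, 70, 23, 41]
Pass 1: [60, 85, 90, 70, 23, 41, 99] (4 swaps)

After 1 pass: [60, 85, 90, 70, 23, 41, 99]


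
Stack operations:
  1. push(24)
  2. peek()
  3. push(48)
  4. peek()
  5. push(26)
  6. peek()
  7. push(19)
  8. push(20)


push(24) -> [24]
peek()->24
push(48) -> [24, 48]
peek()->48
push(26) -> [24, 48, 26]
peek()->26
push(19) -> [24, 48, 26, 19]
push(20) -> [24, 48, 26, 19, 20]

Final stack: [24, 48, 26, 19, 20]


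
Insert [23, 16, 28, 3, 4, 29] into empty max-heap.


Insert 23: [23]
Insert 16: [23, 16]
Insert 28: [28, 16, 23]
Insert 3: [28, 16, 23, 3]
Insert 4: [28, 16, 23, 3, 4]
Insert 29: [29, 16, 28, 3, 4, 23]

Final heap: [29, 16, 28, 3, 4, 23]


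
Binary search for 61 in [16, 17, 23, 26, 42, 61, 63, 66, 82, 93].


Step 1: lo=0, hi=9, mid=4, val=42
Step 2: lo=5, hi=9, mid=7, val=66
Step 3: lo=5, hi=6, mid=5, val=61

Found at index 5


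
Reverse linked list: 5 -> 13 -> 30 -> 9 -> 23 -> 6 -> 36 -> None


Step 1: curr=5, set curr.next=prev(None) | reversed so far: 5
Step 2: curr=13, set curr.next=prev(5) | reversed so far: 13 -> 5
Step 3: curr=30, set curr.next=prev(13) | reversed so far: 30 -> 13 -> 5
Step 4: curr=9, set curr.next=prev(30) | reversed so far: 9 -> 30 -> 13 -> 5
Step 5: curr=23, set curr.next=prev(9) | reversed so far: 23 -> 9 -> 30 -> 13 -> 5
Step 6: curr=6, set curr.next=prev(23) | reversed so far: 6 -> 23 -> 9 -> 30 -> 13 -> 5
Step 7: curr=36, set curr.next=prev(6) | reversed so far: 36 -> 6 -> 23 -> 9 -> 30 -> 13 -> 5

36 -> 6 -> 23 -> 9 -> 30 -> 13 -> 5 -> None


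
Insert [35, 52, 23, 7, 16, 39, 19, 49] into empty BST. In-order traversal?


Insert 35: root
Insert 52: R from 35
Insert 23: L from 35
Insert 7: L from 35 -> L from 23
Insert 16: L from 35 -> L from 23 -> R from 7
Insert 39: R from 35 -> L from 52
Insert 19: L from 35 -> L from 23 -> R from 7 -> R from 16
Insert 49: R from 35 -> L from 52 -> R from 39

In-order: [7, 16, 19, 23, 35, 39, 49, 52]


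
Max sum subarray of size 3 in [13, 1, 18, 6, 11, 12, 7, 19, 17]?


[0:3]: 32
[1:4]: 25
[2:5]: 35
[3:6]: 29
[4:7]: 30
[5:8]: 38
[6:9]: 43

Max: 43 at [6:9]


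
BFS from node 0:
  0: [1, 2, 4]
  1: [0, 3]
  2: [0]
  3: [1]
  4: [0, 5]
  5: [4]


Visit 0, enqueue [1, 2, 4]
Visit 1, enqueue [3]
Visit 2, enqueue []
Visit 4, enqueue [5]
Visit 3, enqueue []
Visit 5, enqueue []

BFS order: [0, 1, 2, 4, 3, 5]


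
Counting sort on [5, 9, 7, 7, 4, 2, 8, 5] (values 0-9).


Input: [5, 9, 7, 7, 4, 2, 8, 5]
Counts: [0, 0, 1, 0, 1, 2, 0, 2, 1, 1]

Sorted: [2, 4, 5, 5, 7, 7, 8, 9]


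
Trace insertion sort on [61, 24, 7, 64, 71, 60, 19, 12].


Initial: [61, 24, 7, 64, 71, 60, 19, 12]
Insert 24: [24, 61, 7, 64, 71, 60, 19, 12]
Insert 7: [7, 24, 61, 64, 71, 60, 19, 12]
Insert 64: [7, 24, 61, 64, 71, 60, 19, 12]
Insert 71: [7, 24, 61, 64, 71, 60, 19, 12]
Insert 60: [7, 24, 60, 61, 64, 71, 19, 12]
Insert 19: [7, 19, 24, 60, 61, 64, 71, 12]
Insert 12: [7, 12, 19, 24, 60, 61, 64, 71]

Sorted: [7, 12, 19, 24, 60, 61, 64, 71]


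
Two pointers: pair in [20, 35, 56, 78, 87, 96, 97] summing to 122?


lo=0(20)+hi=6(97)=117
lo=1(35)+hi=6(97)=132
lo=1(35)+hi=5(96)=131
lo=1(35)+hi=4(87)=122

Yes: 35+87=122


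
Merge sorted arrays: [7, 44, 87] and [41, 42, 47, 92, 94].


Take 7 from A
Take 41 from B
Take 42 from B
Take 44 from A
Take 47 from B
Take 87 from A

Merged: [7, 41, 42, 44, 47, 87, 92, 94]


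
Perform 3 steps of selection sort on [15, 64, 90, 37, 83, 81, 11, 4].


Initial: [15, 64, 90, 37, 83, 81, 11, 4]
Step 1: min=4 at 7
  Swap: [4, 64, 90, 37, 83, 81, 11, 15]
Step 2: min=11 at 6
  Swap: [4, 11, 90, 37, 83, 81, 64, 15]
Step 3: min=15 at 7
  Swap: [4, 11, 15, 37, 83, 81, 64, 90]

After 3 steps: [4, 11, 15, 37, 83, 81, 64, 90]


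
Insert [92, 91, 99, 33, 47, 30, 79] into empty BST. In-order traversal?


Insert 92: root
Insert 91: L from 92
Insert 99: R from 92
Insert 33: L from 92 -> L from 91
Insert 47: L from 92 -> L from 91 -> R from 33
Insert 30: L from 92 -> L from 91 -> L from 33
Insert 79: L from 92 -> L from 91 -> R from 33 -> R from 47

In-order: [30, 33, 47, 79, 91, 92, 99]


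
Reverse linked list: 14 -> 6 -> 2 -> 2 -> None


Step 1: curr=14, set curr.next=prev(None) | reversed so far: 14
Step 2: curr=6, set curr.next=prev(14) | reversed so far: 6 -> 14
Step 3: curr=2, set curr.next=prev(6) | reversed so far: 2 -> 6 -> 14
Step 4: curr=2, set curr.next=prev(2) | reversed so far: 2 -> 2 -> 6 -> 14

2 -> 2 -> 6 -> 14 -> None


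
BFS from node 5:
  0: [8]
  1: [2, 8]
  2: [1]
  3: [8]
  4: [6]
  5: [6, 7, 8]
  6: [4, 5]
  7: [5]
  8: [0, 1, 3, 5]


Visit 5, enqueue [6, 7, 8]
Visit 6, enqueue [4]
Visit 7, enqueue []
Visit 8, enqueue [0, 1, 3]
Visit 4, enqueue []
Visit 0, enqueue []
Visit 1, enqueue [2]
Visit 3, enqueue []
Visit 2, enqueue []

BFS order: [5, 6, 7, 8, 4, 0, 1, 3, 2]


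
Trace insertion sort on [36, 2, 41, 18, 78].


Initial: [36, 2, 41, 18, 78]
Insert 2: [2, 36, 41, 18, 78]
Insert 41: [2, 36, 41, 18, 78]
Insert 18: [2, 18, 36, 41, 78]
Insert 78: [2, 18, 36, 41, 78]

Sorted: [2, 18, 36, 41, 78]


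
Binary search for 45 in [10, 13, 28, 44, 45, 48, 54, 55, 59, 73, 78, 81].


Step 1: lo=0, hi=11, mid=5, val=48
Step 2: lo=0, hi=4, mid=2, val=28
Step 3: lo=3, hi=4, mid=3, val=44
Step 4: lo=4, hi=4, mid=4, val=45

Found at index 4


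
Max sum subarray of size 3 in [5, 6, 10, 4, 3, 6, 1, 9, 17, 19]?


[0:3]: 21
[1:4]: 20
[2:5]: 17
[3:6]: 13
[4:7]: 10
[5:8]: 16
[6:9]: 27
[7:10]: 45

Max: 45 at [7:10]


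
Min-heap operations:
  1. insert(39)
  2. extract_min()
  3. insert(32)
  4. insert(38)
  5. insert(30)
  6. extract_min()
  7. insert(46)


insert(39) -> [39]
extract_min()->39, []
insert(32) -> [32]
insert(38) -> [32, 38]
insert(30) -> [30, 38, 32]
extract_min()->30, [32, 38]
insert(46) -> [32, 38, 46]

Final heap: [32, 38, 46]


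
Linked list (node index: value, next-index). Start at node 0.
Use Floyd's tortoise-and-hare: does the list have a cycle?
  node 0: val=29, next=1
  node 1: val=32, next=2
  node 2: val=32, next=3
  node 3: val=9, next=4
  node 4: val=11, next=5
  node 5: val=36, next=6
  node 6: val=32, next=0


Floyd's tortoise (slow, +1) and hare (fast, +2):
  init: slow=0, fast=0
  step 1: slow=1, fast=2
  step 2: slow=2, fast=4
  step 3: slow=3, fast=6
  step 4: slow=4, fast=1
  step 5: slow=5, fast=3
  step 6: slow=6, fast=5
  step 7: slow=0, fast=0
  slow == fast at node 0: cycle detected

Cycle: yes


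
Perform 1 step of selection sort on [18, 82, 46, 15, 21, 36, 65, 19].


Initial: [18, 82, 46, 15, 21, 36, 65, 19]
Step 1: min=15 at 3
  Swap: [15, 82, 46, 18, 21, 36, 65, 19]

After 1 step: [15, 82, 46, 18, 21, 36, 65, 19]


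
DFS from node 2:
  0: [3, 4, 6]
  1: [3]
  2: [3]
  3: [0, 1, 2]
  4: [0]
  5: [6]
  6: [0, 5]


Visit 2, push [3]
Visit 3, push [1, 0]
Visit 0, push [6, 4]
Visit 4, push []
Visit 6, push [5]
Visit 5, push []
Visit 1, push []

DFS order: [2, 3, 0, 4, 6, 5, 1]


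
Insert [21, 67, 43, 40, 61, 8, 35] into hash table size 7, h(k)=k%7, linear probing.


Insert 21: h=0 -> slot 0
Insert 67: h=4 -> slot 4
Insert 43: h=1 -> slot 1
Insert 40: h=5 -> slot 5
Insert 61: h=5, 1 probes -> slot 6
Insert 8: h=1, 1 probes -> slot 2
Insert 35: h=0, 3 probes -> slot 3

Table: [21, 43, 8, 35, 67, 40, 61]


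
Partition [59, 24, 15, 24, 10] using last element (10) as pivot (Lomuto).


Pivot: 10
Place pivot at 0: [10, 24, 15, 24, 59]

Partitioned: [10, 24, 15, 24, 59]


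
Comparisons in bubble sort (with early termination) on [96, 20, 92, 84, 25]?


Algorithm: bubble sort (with early termination)
Input: [96, 20, 92, 84, 25]
Sorted: [20, 25, 84, 92, 96]

10


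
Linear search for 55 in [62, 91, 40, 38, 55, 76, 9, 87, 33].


i=0: 62!=55
i=1: 91!=55
i=2: 40!=55
i=3: 38!=55
i=4: 55==55 found!

Found at 4, 5 comps


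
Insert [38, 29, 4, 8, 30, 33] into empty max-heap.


Insert 38: [38]
Insert 29: [38, 29]
Insert 4: [38, 29, 4]
Insert 8: [38, 29, 4, 8]
Insert 30: [38, 30, 4, 8, 29]
Insert 33: [38, 30, 33, 8, 29, 4]

Final heap: [38, 30, 33, 8, 29, 4]


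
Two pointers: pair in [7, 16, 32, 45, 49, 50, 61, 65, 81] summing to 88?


lo=0(7)+hi=8(81)=88

Yes: 7+81=88


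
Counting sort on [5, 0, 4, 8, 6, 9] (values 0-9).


Input: [5, 0, 4, 8, 6, 9]
Counts: [1, 0, 0, 0, 1, 1, 1, 0, 1, 1]

Sorted: [0, 4, 5, 6, 8, 9]


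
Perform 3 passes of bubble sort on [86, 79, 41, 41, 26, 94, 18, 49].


Initial: [86, 79, 41, 41, 26, 94, 18, 49]
Pass 1: [79, 41, 41, 26, 86, 18, 49, 94] (6 swaps)
Pass 2: [41, 41, 26, 79, 18, 49, 86, 94] (5 swaps)
Pass 3: [41, 26, 41, 18, 49, 79, 86, 94] (3 swaps)

After 3 passes: [41, 26, 41, 18, 49, 79, 86, 94]


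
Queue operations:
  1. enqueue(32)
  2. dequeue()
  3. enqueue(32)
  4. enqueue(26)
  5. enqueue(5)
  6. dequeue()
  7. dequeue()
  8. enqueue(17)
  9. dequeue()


enqueue(32) -> [32]
dequeue()->32, []
enqueue(32) -> [32]
enqueue(26) -> [32, 26]
enqueue(5) -> [32, 26, 5]
dequeue()->32, [26, 5]
dequeue()->26, [5]
enqueue(17) -> [5, 17]
dequeue()->5, [17]

Final queue: [17]


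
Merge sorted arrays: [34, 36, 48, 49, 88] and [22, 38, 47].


Take 22 from B
Take 34 from A
Take 36 from A
Take 38 from B
Take 47 from B

Merged: [22, 34, 36, 38, 47, 48, 49, 88]


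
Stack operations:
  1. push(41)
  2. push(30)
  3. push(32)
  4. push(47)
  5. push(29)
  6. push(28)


push(41) -> [41]
push(30) -> [41, 30]
push(32) -> [41, 30, 32]
push(47) -> [41, 30, 32, 47]
push(29) -> [41, 30, 32, 47, 29]
push(28) -> [41, 30, 32, 47, 29, 28]

Final stack: [41, 30, 32, 47, 29, 28]


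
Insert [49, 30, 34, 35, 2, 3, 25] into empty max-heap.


Insert 49: [49]
Insert 30: [49, 30]
Insert 34: [49, 30, 34]
Insert 35: [49, 35, 34, 30]
Insert 2: [49, 35, 34, 30, 2]
Insert 3: [49, 35, 34, 30, 2, 3]
Insert 25: [49, 35, 34, 30, 2, 3, 25]

Final heap: [49, 35, 34, 30, 2, 3, 25]


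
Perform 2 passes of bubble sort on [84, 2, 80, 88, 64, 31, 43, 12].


Initial: [84, 2, 80, 88, 64, 31, 43, 12]
Pass 1: [2, 80, 84, 64, 31, 43, 12, 88] (6 swaps)
Pass 2: [2, 80, 64, 31, 43, 12, 84, 88] (4 swaps)

After 2 passes: [2, 80, 64, 31, 43, 12, 84, 88]


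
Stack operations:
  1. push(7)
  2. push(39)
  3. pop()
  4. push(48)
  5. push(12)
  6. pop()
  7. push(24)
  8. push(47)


push(7) -> [7]
push(39) -> [7, 39]
pop()->39, [7]
push(48) -> [7, 48]
push(12) -> [7, 48, 12]
pop()->12, [7, 48]
push(24) -> [7, 48, 24]
push(47) -> [7, 48, 24, 47]

Final stack: [7, 48, 24, 47]


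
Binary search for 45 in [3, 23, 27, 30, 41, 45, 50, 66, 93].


Step 1: lo=0, hi=8, mid=4, val=41
Step 2: lo=5, hi=8, mid=6, val=50
Step 3: lo=5, hi=5, mid=5, val=45

Found at index 5


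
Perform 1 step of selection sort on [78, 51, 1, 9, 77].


Initial: [78, 51, 1, 9, 77]
Step 1: min=1 at 2
  Swap: [1, 51, 78, 9, 77]

After 1 step: [1, 51, 78, 9, 77]


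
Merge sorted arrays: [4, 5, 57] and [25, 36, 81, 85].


Take 4 from A
Take 5 from A
Take 25 from B
Take 36 from B
Take 57 from A

Merged: [4, 5, 25, 36, 57, 81, 85]


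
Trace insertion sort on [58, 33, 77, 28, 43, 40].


Initial: [58, 33, 77, 28, 43, 40]
Insert 33: [33, 58, 77, 28, 43, 40]
Insert 77: [33, 58, 77, 28, 43, 40]
Insert 28: [28, 33, 58, 77, 43, 40]
Insert 43: [28, 33, 43, 58, 77, 40]
Insert 40: [28, 33, 40, 43, 58, 77]

Sorted: [28, 33, 40, 43, 58, 77]


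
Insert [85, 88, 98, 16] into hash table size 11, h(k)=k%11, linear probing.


Insert 85: h=8 -> slot 8
Insert 88: h=0 -> slot 0
Insert 98: h=10 -> slot 10
Insert 16: h=5 -> slot 5

Table: [88, None, None, None, None, 16, None, None, 85, None, 98]


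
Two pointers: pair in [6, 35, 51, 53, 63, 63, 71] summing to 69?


lo=0(6)+hi=6(71)=77
lo=0(6)+hi=5(63)=69

Yes: 6+63=69


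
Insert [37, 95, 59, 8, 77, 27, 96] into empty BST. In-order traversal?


Insert 37: root
Insert 95: R from 37
Insert 59: R from 37 -> L from 95
Insert 8: L from 37
Insert 77: R from 37 -> L from 95 -> R from 59
Insert 27: L from 37 -> R from 8
Insert 96: R from 37 -> R from 95

In-order: [8, 27, 37, 59, 77, 95, 96]


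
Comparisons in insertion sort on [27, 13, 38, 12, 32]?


Algorithm: insertion sort
Input: [27, 13, 38, 12, 32]
Sorted: [12, 13, 27, 32, 38]

7


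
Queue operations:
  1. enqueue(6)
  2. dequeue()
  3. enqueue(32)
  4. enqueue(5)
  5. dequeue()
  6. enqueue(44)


enqueue(6) -> [6]
dequeue()->6, []
enqueue(32) -> [32]
enqueue(5) -> [32, 5]
dequeue()->32, [5]
enqueue(44) -> [5, 44]

Final queue: [5, 44]


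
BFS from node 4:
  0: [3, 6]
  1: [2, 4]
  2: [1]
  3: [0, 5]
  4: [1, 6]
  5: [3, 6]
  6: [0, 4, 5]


Visit 4, enqueue [1, 6]
Visit 1, enqueue [2]
Visit 6, enqueue [0, 5]
Visit 2, enqueue []
Visit 0, enqueue [3]
Visit 5, enqueue []
Visit 3, enqueue []

BFS order: [4, 1, 6, 2, 0, 5, 3]


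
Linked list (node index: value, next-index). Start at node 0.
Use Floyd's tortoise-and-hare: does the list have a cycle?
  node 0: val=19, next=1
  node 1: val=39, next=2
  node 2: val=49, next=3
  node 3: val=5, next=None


Floyd's tortoise (slow, +1) and hare (fast, +2):
  init: slow=0, fast=0
  step 1: slow=1, fast=2
  step 2: fast 2->3->None, no cycle

Cycle: no


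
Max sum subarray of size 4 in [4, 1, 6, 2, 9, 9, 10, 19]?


[0:4]: 13
[1:5]: 18
[2:6]: 26
[3:7]: 30
[4:8]: 47

Max: 47 at [4:8]


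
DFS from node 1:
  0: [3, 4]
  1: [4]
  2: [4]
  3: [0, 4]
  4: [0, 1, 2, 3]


Visit 1, push [4]
Visit 4, push [3, 2, 0]
Visit 0, push [3]
Visit 3, push []
Visit 2, push []

DFS order: [1, 4, 0, 3, 2]


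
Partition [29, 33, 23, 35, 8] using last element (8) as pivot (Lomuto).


Pivot: 8
Place pivot at 0: [8, 33, 23, 35, 29]

Partitioned: [8, 33, 23, 35, 29]


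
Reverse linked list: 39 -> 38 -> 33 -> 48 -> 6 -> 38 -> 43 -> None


Step 1: curr=39, set curr.next=prev(None) | reversed so far: 39
Step 2: curr=38, set curr.next=prev(39) | reversed so far: 38 -> 39
Step 3: curr=33, set curr.next=prev(38) | reversed so far: 33 -> 38 -> 39
Step 4: curr=48, set curr.next=prev(33) | reversed so far: 48 -> 33 -> 38 -> 39
Step 5: curr=6, set curr.next=prev(48) | reversed so far: 6 -> 48 -> 33 -> 38 -> 39
Step 6: curr=38, set curr.next=prev(6) | reversed so far: 38 -> 6 -> 48 -> 33 -> 38 -> 39
Step 7: curr=43, set curr.next=prev(38) | reversed so far: 43 -> 38 -> 6 -> 48 -> 33 -> 38 -> 39

43 -> 38 -> 6 -> 48 -> 33 -> 38 -> 39 -> None


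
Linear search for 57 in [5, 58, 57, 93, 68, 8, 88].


i=0: 5!=57
i=1: 58!=57
i=2: 57==57 found!

Found at 2, 3 comps


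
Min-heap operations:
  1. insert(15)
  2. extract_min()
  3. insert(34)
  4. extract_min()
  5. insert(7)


insert(15) -> [15]
extract_min()->15, []
insert(34) -> [34]
extract_min()->34, []
insert(7) -> [7]

Final heap: [7]


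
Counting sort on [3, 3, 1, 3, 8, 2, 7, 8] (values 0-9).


Input: [3, 3, 1, 3, 8, 2, 7, 8]
Counts: [0, 1, 1, 3, 0, 0, 0, 1, 2, 0]

Sorted: [1, 2, 3, 3, 3, 7, 8, 8]


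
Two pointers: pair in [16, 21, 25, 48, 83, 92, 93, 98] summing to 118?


lo=0(16)+hi=7(98)=114
lo=1(21)+hi=7(98)=119
lo=1(21)+hi=6(93)=114
lo=2(25)+hi=6(93)=118

Yes: 25+93=118


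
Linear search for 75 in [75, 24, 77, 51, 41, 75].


i=0: 75==75 found!

Found at 0, 1 comps


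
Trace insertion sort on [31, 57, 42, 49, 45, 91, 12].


Initial: [31, 57, 42, 49, 45, 91, 12]
Insert 57: [31, 57, 42, 49, 45, 91, 12]
Insert 42: [31, 42, 57, 49, 45, 91, 12]
Insert 49: [31, 42, 49, 57, 45, 91, 12]
Insert 45: [31, 42, 45, 49, 57, 91, 12]
Insert 91: [31, 42, 45, 49, 57, 91, 12]
Insert 12: [12, 31, 42, 45, 49, 57, 91]

Sorted: [12, 31, 42, 45, 49, 57, 91]


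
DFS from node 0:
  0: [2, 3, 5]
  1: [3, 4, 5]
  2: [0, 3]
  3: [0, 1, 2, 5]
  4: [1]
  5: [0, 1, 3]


Visit 0, push [5, 3, 2]
Visit 2, push [3]
Visit 3, push [5, 1]
Visit 1, push [5, 4]
Visit 4, push []
Visit 5, push []

DFS order: [0, 2, 3, 1, 4, 5]


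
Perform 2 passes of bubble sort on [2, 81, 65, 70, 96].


Initial: [2, 81, 65, 70, 96]
Pass 1: [2, 65, 70, 81, 96] (2 swaps)
Pass 2: [2, 65, 70, 81, 96] (0 swaps)

After 2 passes: [2, 65, 70, 81, 96]


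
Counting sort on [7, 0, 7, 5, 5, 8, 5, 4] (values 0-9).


Input: [7, 0, 7, 5, 5, 8, 5, 4]
Counts: [1, 0, 0, 0, 1, 3, 0, 2, 1, 0]

Sorted: [0, 4, 5, 5, 5, 7, 7, 8]


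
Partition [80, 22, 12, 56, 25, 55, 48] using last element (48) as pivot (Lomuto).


Pivot: 48
  22 <= 48: swap -> [22, 80, 12, 56, 25, 55, 48]
  12 <= 48: swap -> [22, 12, 80, 56, 25, 55, 48]
  25 <= 48: swap -> [22, 12, 25, 56, 80, 55, 48]
Place pivot at 3: [22, 12, 25, 48, 80, 55, 56]

Partitioned: [22, 12, 25, 48, 80, 55, 56]


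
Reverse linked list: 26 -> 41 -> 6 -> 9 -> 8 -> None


Step 1: curr=26, set curr.next=prev(None) | reversed so far: 26
Step 2: curr=41, set curr.next=prev(26) | reversed so far: 41 -> 26
Step 3: curr=6, set curr.next=prev(41) | reversed so far: 6 -> 41 -> 26
Step 4: curr=9, set curr.next=prev(6) | reversed so far: 9 -> 6 -> 41 -> 26
Step 5: curr=8, set curr.next=prev(9) | reversed so far: 8 -> 9 -> 6 -> 41 -> 26

8 -> 9 -> 6 -> 41 -> 26 -> None


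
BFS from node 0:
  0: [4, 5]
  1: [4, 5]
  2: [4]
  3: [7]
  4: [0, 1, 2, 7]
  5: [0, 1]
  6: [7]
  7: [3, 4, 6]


Visit 0, enqueue [4, 5]
Visit 4, enqueue [1, 2, 7]
Visit 5, enqueue []
Visit 1, enqueue []
Visit 2, enqueue []
Visit 7, enqueue [3, 6]
Visit 3, enqueue []
Visit 6, enqueue []

BFS order: [0, 4, 5, 1, 2, 7, 3, 6]


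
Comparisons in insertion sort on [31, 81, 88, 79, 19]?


Algorithm: insertion sort
Input: [31, 81, 88, 79, 19]
Sorted: [19, 31, 79, 81, 88]

9


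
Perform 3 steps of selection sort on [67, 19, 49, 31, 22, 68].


Initial: [67, 19, 49, 31, 22, 68]
Step 1: min=19 at 1
  Swap: [19, 67, 49, 31, 22, 68]
Step 2: min=22 at 4
  Swap: [19, 22, 49, 31, 67, 68]
Step 3: min=31 at 3
  Swap: [19, 22, 31, 49, 67, 68]

After 3 steps: [19, 22, 31, 49, 67, 68]


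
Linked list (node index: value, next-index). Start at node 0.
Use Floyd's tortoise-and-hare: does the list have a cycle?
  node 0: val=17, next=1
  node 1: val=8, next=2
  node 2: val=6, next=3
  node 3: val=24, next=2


Floyd's tortoise (slow, +1) and hare (fast, +2):
  init: slow=0, fast=0
  step 1: slow=1, fast=2
  step 2: slow=2, fast=2
  slow == fast at node 2: cycle detected

Cycle: yes


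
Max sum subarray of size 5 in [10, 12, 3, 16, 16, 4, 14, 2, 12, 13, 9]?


[0:5]: 57
[1:6]: 51
[2:7]: 53
[3:8]: 52
[4:9]: 48
[5:10]: 45
[6:11]: 50

Max: 57 at [0:5]


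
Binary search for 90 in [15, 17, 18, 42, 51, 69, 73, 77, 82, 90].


Step 1: lo=0, hi=9, mid=4, val=51
Step 2: lo=5, hi=9, mid=7, val=77
Step 3: lo=8, hi=9, mid=8, val=82
Step 4: lo=9, hi=9, mid=9, val=90

Found at index 9


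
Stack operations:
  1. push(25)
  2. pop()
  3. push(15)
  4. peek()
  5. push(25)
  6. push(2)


push(25) -> [25]
pop()->25, []
push(15) -> [15]
peek()->15
push(25) -> [15, 25]
push(2) -> [15, 25, 2]

Final stack: [15, 25, 2]


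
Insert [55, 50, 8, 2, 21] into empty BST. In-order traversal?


Insert 55: root
Insert 50: L from 55
Insert 8: L from 55 -> L from 50
Insert 2: L from 55 -> L from 50 -> L from 8
Insert 21: L from 55 -> L from 50 -> R from 8

In-order: [2, 8, 21, 50, 55]


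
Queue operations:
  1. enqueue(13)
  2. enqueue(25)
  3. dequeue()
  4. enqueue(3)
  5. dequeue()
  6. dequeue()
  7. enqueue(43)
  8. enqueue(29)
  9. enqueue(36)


enqueue(13) -> [13]
enqueue(25) -> [13, 25]
dequeue()->13, [25]
enqueue(3) -> [25, 3]
dequeue()->25, [3]
dequeue()->3, []
enqueue(43) -> [43]
enqueue(29) -> [43, 29]
enqueue(36) -> [43, 29, 36]

Final queue: [43, 29, 36]
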